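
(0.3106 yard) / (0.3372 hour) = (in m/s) 0.000234. Check: 1 yard = 0.9144 m, so 0.3106 yard = 0.3106 * 0.9144 = 0.28401264 m. 1 hour = 3600 s, so 0.3372 hour = 0.3372 * 3600 = 1213.92 s. Combine: 0.28401264 m / 1213.92 s = 0.00023396323 m/s. Result: 0.00023396323 m/s ≈ 0.000234 m/s (4 s.f.).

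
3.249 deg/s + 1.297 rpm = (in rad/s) 0.1925. Check: 1 deg/s = 0.017453293 rad/s, so 3.249 deg/s = 3.249 * 0.017453293 = 0.056705747 rad/s. 1 rpm = 0.10471976 rad/s, so 1.297 rpm = 1.297 * 0.10471976 = 0.13582152 rad/s. Sum: 0.056705747 + 0.13582152 = 0.19252727 rad/s. Result: 0.19252727 rad/s ≈ 0.1925 rad/s (4 s.f.).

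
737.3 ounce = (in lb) 1 ounce = 0.028349523 kg, so 737.3 ounce = 737.3 * 0.028349523 = 20.902103 kg. 1 lb = 0.45359237 kg, so 20.902103 kg = 20.902103 / 0.45359237 = 46.08125 lb ≈ 46.08 lb (4 s.f.). Final answer: 46.08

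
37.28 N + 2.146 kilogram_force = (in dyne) 37.28 N is already in N. 1 kilogram_force = 9.80665 N, so 2.146 kilogram_force = 2.146 * 9.80665 = 21.045071 N. Sum: 37.28 + 21.045071 = 58.325071 N. 1 dyne = 1e-05 N, so 58.325071 N = 58.325071 / 1e-05 = 5832507.1 dyne ≈ 5.833e+06 dyne (4 s.f.). Final answer: 5.833e+06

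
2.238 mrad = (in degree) 1 mrad = 0.001 rad, so 2.238 mrad = 2.238 * 0.001 = 0.002238 rad. 1 degree = 0.017453293 rad, so 0.002238 rad = 0.002238 / 0.017453293 = 0.12822795 degree ≈ 0.1282 degree (4 s.f.). Final answer: 0.1282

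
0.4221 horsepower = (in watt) 1 horsepower = 745.69987 W, so 0.4221 horsepower = 0.4221 * 745.69987 = 314.75992 W. 314.75992 W = 314.75992 watt ≈ 314.8 watt (4 s.f.). Final answer: 314.8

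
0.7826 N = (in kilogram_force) 0.0798. Check: 1 kilogram_force = 9.80665 N, so 0.7826 N = 0.7826 / 9.80665 = 0.079802991 kilogram_force ≈ 0.0798 kilogram_force (4 s.f.).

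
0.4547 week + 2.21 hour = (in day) 3.275. Check: 1 week = 604800 s, so 0.4547 week = 0.4547 * 604800 = 275002.56 s. 1 hour = 3600 s, so 2.21 hour = 2.21 * 3600 = 7956 s. Sum: 275002.56 + 7956 = 282958.56 s. 1 day = 86400 s, so 282958.56 s = 282958.56 / 86400 = 3.2749833 day ≈ 3.275 day (4 s.f.).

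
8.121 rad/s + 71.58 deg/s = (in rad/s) 9.37. Check: 8.121 rad/s is already in rad/s. 1 deg/s = 0.017453293 rad/s, so 71.58 deg/s = 71.58 * 0.017453293 = 1.2493067 rad/s. Sum: 8.121 + 1.2493067 = 9.3703067 rad/s. Result: 9.3703067 rad/s ≈ 9.37 rad/s (4 s.f.).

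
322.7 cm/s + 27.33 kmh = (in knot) 1 cm/s = 0.01 m/s, so 322.7 cm/s = 322.7 * 0.01 = 3.227 m/s. 1 kmh = 0.27777778 m/s, so 27.33 kmh = 27.33 * 0.27777778 = 7.5916667 m/s. Sum: 3.227 + 7.5916667 = 10.818667 m/s. 1 knot = 0.51444444 m/s, so 10.818667 m/s = 10.818667 / 0.51444444 = 21.029806 knot ≈ 21.03 knot (4 s.f.). Final answer: 21.03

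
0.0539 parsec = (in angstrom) 1 parsec = 3.0856776e+16 m, so 0.0539 parsec = 0.0539 * 3.0856776e+16 = 1.6631802e+15 m. 1 angstrom = 1e-10 m, so 1.6631802e+15 m = 1.6631802e+15 / 1e-10 = 1.6631802e+25 angstrom ≈ 1.663e+25 angstrom (4 s.f.). Final answer: 1.663e+25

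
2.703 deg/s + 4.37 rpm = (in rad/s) 1 deg/s = 0.017453293 rad/s, so 2.703 deg/s = 2.703 * 0.017453293 = 0.04717625 rad/s. 1 rpm = 0.10471976 rad/s, so 4.37 rpm = 4.37 * 0.10471976 = 0.45762533 rad/s. Sum: 0.04717625 + 0.45762533 = 0.50480158 rad/s. Result: 0.50480158 rad/s ≈ 0.5048 rad/s (4 s.f.). Final answer: 0.5048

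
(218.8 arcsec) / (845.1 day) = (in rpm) 1 arcsec = 4.8481368e-06 rad, so 218.8 arcsec = 218.8 * 4.8481368e-06 = 0.0010607723 rad. 1 day = 86400 s, so 845.1 day = 845.1 * 86400 = 73016640 s. Combine: 0.0010607723 rad / 73016640 s = 1.4527816e-11 rad/s. 1 rpm = 0.10471976 rad/s, so 1.4527816e-11 rad/s = 1.4527816e-11 / 0.10471976 = 1.3873043e-10 rpm ≈ 1.387e-10 rpm (4 s.f.). Final answer: 1.387e-10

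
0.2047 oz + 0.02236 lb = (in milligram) 1.595e+04. Check: 1 oz = 0.028349523 kg, so 0.2047 oz = 0.2047 * 0.028349523 = 0.0058031474 kg. 1 lb = 0.45359237 kg, so 0.02236 lb = 0.02236 * 0.45359237 = 0.010142325 kg. Sum: 0.0058031474 + 0.010142325 = 0.015945473 kg. 1 milligram = 1e-06 kg, so 0.015945473 kg = 0.015945473 / 1e-06 = 15945.473 milligram ≈ 1.595e+04 milligram (4 s.f.).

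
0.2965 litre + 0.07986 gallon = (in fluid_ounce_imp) 1 litre = 0.001 m^3, so 0.2965 litre = 0.2965 * 0.001 = 0.0002965 m^3. 1 gallon = 0.0037854118 m^3, so 0.07986 gallon = 0.07986 * 0.0037854118 = 0.00030230299 m^3. Sum: 0.0002965 + 0.00030230299 = 0.00059880299 m^3. 1 fluid_ounce_imp = 2.8413063e-05 m^3, so 0.00059880299 m^3 = 0.00059880299 / 2.8413063e-05 = 21.074919 fluid_ounce_imp ≈ 21.07 fluid_ounce_imp (4 s.f.). Final answer: 21.07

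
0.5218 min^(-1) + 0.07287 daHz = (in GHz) 1 min^(-1) = 0.016666667 Hz, so 0.5218 min^(-1) = 0.5218 * 0.016666667 = 0.0086966667 Hz. 1 daHz = 10 Hz, so 0.07287 daHz = 0.07287 * 10 = 0.7287 Hz. Sum: 0.0086966667 + 0.7287 = 0.73739667 Hz. 1 GHz = 1e+09 Hz, so 0.73739667 Hz = 0.73739667 / 1e+09 = 7.3739667e-10 GHz ≈ 7.374e-10 GHz (4 s.f.). Final answer: 7.374e-10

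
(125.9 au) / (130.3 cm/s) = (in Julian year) 4.58e+05. Check: 1 au = 1.4959787e+11 m, so 125.9 au = 125.9 * 1.4959787e+11 = 1.8834372e+13 m. 1 cm/s = 0.01 m/s, so 130.3 cm/s = 130.3 * 0.01 = 1.303 m/s. Combine: 1.8834372e+13 m / 1.303 m/s = 1.4454622e+13 s. 1 Julian year = 31557600 s, so 1.4454622e+13 s = 1.4454622e+13 / 31557600 = 458039.32 Julian year ≈ 4.58e+05 Julian year (4 s.f.).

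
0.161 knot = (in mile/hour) 1 knot = 0.51444444 m/s, so 0.161 knot = 0.161 * 0.51444444 = 0.082825556 m/s. 1 mile/hour = 0.44704 m/s, so 0.082825556 m/s = 0.082825556 / 0.44704 = 0.18527549 mile/hour ≈ 0.1853 mile/hour (4 s.f.). Final answer: 0.1853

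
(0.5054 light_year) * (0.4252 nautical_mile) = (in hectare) 3.765e+14. Check: 1 light_year = 9.4607305e+15 m, so 0.5054 light_year = 0.5054 * 9.4607305e+15 = 4.7814532e+15 m. 1 nautical_mile = 1852 m, so 0.4252 nautical_mile = 0.4252 * 1852 = 787.4704 m. Combine: 4.7814532e+15 m * 787.4704 m = 3.7652528e+18 m^2. 1 hectare = 10000 m^2, so 3.7652528e+18 m^2 = 3.7652528e+18 / 10000 = 3.7652528e+14 hectare ≈ 3.765e+14 hectare (4 s.f.).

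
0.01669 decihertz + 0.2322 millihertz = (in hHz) 1.901e-05. Check: 1 decihertz = 0.1 Hz, so 0.01669 decihertz = 0.01669 * 0.1 = 0.001669 Hz. 1 millihertz = 0.001 Hz, so 0.2322 millihertz = 0.2322 * 0.001 = 0.0002322 Hz. Sum: 0.001669 + 0.0002322 = 0.0019012 Hz. 1 hHz = 100 Hz, so 0.0019012 Hz = 0.0019012 / 100 = 1.9012e-05 hHz ≈ 1.901e-05 hHz (4 s.f.).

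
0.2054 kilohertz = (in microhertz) 1 kilohertz = 1000 Hz, so 0.2054 kilohertz = 0.2054 * 1000 = 205.4 Hz. 1 microhertz = 1e-06 Hz, so 205.4 Hz = 205.4 / 1e-06 = 2.054e+08 microhertz. Final answer: 2.054e+08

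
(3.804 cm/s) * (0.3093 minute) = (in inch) 27.79. Check: 1 cm/s = 0.01 m/s, so 3.804 cm/s = 3.804 * 0.01 = 0.03804 m/s. 1 minute = 60 s, so 0.3093 minute = 0.3093 * 60 = 18.558 s. Combine: 0.03804 m/s * 18.558 s = 0.70594632 m. 1 inch = 0.0254 m, so 0.70594632 m = 0.70594632 / 0.0254 = 27.793162 inch ≈ 27.79 inch (4 s.f.).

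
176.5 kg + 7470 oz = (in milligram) 176.5 kg is already in kg. 1 oz = 0.028349523 kg, so 7470 oz = 7470 * 0.028349523 = 211.77094 kg. Sum: 176.5 + 211.77094 = 388.27094 kg. 1 milligram = 1e-06 kg, so 388.27094 kg = 388.27094 / 1e-06 = 3.8827094e+08 milligram ≈ 3.883e+08 milligram (4 s.f.). Final answer: 3.883e+08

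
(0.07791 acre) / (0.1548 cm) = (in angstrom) 1 acre = 4046.8564 m^2, so 0.07791 acre = 0.07791 * 4046.8564 = 315.29058 m^2. 1 cm = 0.01 m, so 0.1548 cm = 0.1548 * 0.01 = 0.001548 m. Combine: 315.29058 m^2 / 0.001548 m = 203676.09 m. 1 angstrom = 1e-10 m, so 203676.09 m = 203676.09 / 1e-10 = 2.0367609e+15 angstrom ≈ 2.037e+15 angstrom (4 s.f.). Final answer: 2.037e+15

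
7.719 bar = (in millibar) 7719. Check: 1 bar = 100000 Pa, so 7.719 bar = 7.719 * 100000 = 771900 Pa. 1 millibar = 100 Pa, so 771900 Pa = 771900 / 100 = 7719 millibar.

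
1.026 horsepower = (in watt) 765.1. Check: 1 horsepower = 745.69987 W, so 1.026 horsepower = 1.026 * 745.69987 = 765.08807 W. 765.08807 W = 765.08807 watt ≈ 765.1 watt (4 s.f.).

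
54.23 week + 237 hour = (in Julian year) 1 week = 604800 s, so 54.23 week = 54.23 * 604800 = 32798304 s. 1 hour = 3600 s, so 237 hour = 237 * 3600 = 853200 s. Sum: 32798304 + 853200 = 33651504 s. 1 Julian year = 31557600 s, so 33651504 s = 33651504 / 31557600 = 1.0663518 Julian year ≈ 1.066 Julian year (4 s.f.). Final answer: 1.066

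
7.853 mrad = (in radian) 1 mrad = 0.001 rad, so 7.853 mrad = 7.853 * 0.001 = 0.007853 rad. 0.007853 rad = 0.007853 radian. Final answer: 0.007853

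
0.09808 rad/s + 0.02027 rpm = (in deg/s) 0.09808 rad/s is already in rad/s. 1 rpm = 0.10471976 rad/s, so 0.02027 rpm = 0.02027 * 0.10471976 = 0.0021226694 rad/s. Sum: 0.09808 + 0.0021226694 = 0.10020267 rad/s. 1 deg/s = 0.017453293 rad/s, so 0.10020267 rad/s = 0.10020267 / 0.017453293 = 5.7411901 deg/s ≈ 5.741 deg/s (4 s.f.). Final answer: 5.741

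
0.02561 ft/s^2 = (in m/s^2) 1 ft/s^2 = 0.3048 m/s^2, so 0.02561 ft/s^2 = 0.02561 * 0.3048 = 0.007805928 m/s^2. Result: 0.007805928 m/s^2 ≈ 0.007806 m/s^2 (4 s.f.). Final answer: 0.007806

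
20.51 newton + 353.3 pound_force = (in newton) 20.51 newton = 20.51 N. 1 pound_force = 4.4482216 N, so 353.3 pound_force = 353.3 * 4.4482216 = 1571.5567 N. Sum: 20.51 + 1571.5567 = 1592.0667 N. 1592.0667 N = 1592.0667 newton ≈ 1592 newton (4 s.f.). Final answer: 1592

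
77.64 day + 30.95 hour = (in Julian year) 1 day = 86400 s, so 77.64 day = 77.64 * 86400 = 6708096 s. 1 hour = 3600 s, so 30.95 hour = 30.95 * 3600 = 111420 s. Sum: 6708096 + 111420 = 6819516 s. 1 Julian year = 31557600 s, so 6819516 s = 6819516 / 31557600 = 0.21609742 Julian year ≈ 0.2161 Julian year (4 s.f.). Final answer: 0.2161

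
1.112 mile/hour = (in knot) 0.9663. Check: 1 mile/hour = 0.44704 m/s, so 1.112 mile/hour = 1.112 * 0.44704 = 0.49710848 m/s. 1 knot = 0.51444444 m/s, so 0.49710848 m/s = 0.49710848 / 0.51444444 = 0.96630158 knot ≈ 0.9663 knot (4 s.f.).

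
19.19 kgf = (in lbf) 42.31. Check: 1 kgf = 9.80665 N, so 19.19 kgf = 19.19 * 9.80665 = 188.18961 N. 1 lbf = 4.4482216 N, so 188.18961 N = 188.18961 / 4.4482216 = 42.306708 lbf ≈ 42.31 lbf (4 s.f.).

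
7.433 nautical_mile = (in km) 13.77. Check: 1 nautical_mile = 1852 m, so 7.433 nautical_mile = 7.433 * 1852 = 13765.916 m. 1 km = 1000 m, so 13765.916 m = 13765.916 / 1000 = 13.765916 km ≈ 13.77 km (4 s.f.).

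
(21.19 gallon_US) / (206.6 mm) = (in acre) 1 gallon_US = 0.0037854118 m^3, so 21.19 gallon_US = 21.19 * 0.0037854118 = 0.080212876 m^3. 1 mm = 0.001 m, so 206.6 mm = 206.6 * 0.001 = 0.2066 m. Combine: 0.080212876 m^3 / 0.2066 m = 0.38825206 m^2. 1 acre = 4046.8564 m^2, so 0.38825206 m^2 = 0.38825206 / 4046.8564 = 9.5939174e-05 acre ≈ 9.594e-05 acre (4 s.f.). Final answer: 9.594e-05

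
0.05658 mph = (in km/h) 0.09106. Check: 1 mph = 0.44704 m/s, so 0.05658 mph = 0.05658 * 0.44704 = 0.025293523 m/s. 1 km/h = 0.27777778 m/s, so 0.025293523 m/s = 0.025293523 / 0.27777778 = 0.091056684 km/h ≈ 0.09106 km/h (4 s.f.).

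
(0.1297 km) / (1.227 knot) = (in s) 1 km = 1000 m, so 0.1297 km = 0.1297 * 1000 = 129.7 m. 1 knot = 0.51444444 m/s, so 1.227 knot = 1.227 * 0.51444444 = 0.63122333 m/s. Combine: 129.7 m / 0.63122333 m/s = 205.47403 s. Result: 205.47403 s ≈ 205.5 s (4 s.f.). Final answer: 205.5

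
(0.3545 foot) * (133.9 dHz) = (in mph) 1 foot = 0.3048 m, so 0.3545 foot = 0.3545 * 0.3048 = 0.1080516 m. 1 dHz = 0.1 Hz, so 133.9 dHz = 133.9 * 0.1 = 13.39 Hz. Combine: 0.1080516 m * 13.39 Hz = 1.4468109 m/s. 1 mph = 0.44704 m/s, so 1.4468109 m/s = 1.4468109 / 0.44704 = 3.2364239 mph ≈ 3.236 mph (4 s.f.). Final answer: 3.236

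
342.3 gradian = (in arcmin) 1.848e+04. Check: 1 gradian = 0.015707963 rad, so 342.3 gradian = 342.3 * 0.015707963 = 5.3768358 rad. 1 arcmin = 0.00029088821 rad, so 5.3768358 rad = 5.3768358 / 0.00029088821 = 18484.2 arcmin ≈ 1.848e+04 arcmin (4 s.f.).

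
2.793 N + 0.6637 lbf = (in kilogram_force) 2.793 N is already in N. 1 lbf = 4.4482216 N, so 0.6637 lbf = 0.6637 * 4.4482216 = 2.9522847 N. Sum: 2.793 + 2.9522847 = 5.7452847 N. 1 kilogram_force = 9.80665 N, so 5.7452847 N = 5.7452847 / 9.80665 = 0.58585599 kilogram_force ≈ 0.5859 kilogram_force (4 s.f.). Final answer: 0.5859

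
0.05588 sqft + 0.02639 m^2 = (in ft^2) 1 sqft = 0.09290304 m^2, so 0.05588 sqft = 0.05588 * 0.09290304 = 0.0051914219 m^2. 0.02639 m^2 is already in m^2. Sum: 0.0051914219 + 0.02639 = 0.031581422 m^2. 1 ft^2 = 0.09290304 m^2, so 0.031581422 m^2 = 0.031581422 / 0.09290304 = 0.3399396 ft^2 ≈ 0.3399 ft^2 (4 s.f.). Final answer: 0.3399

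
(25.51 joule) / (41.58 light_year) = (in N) 6.485e-17. Check: 25.51 joule = 25.51 J. 1 light_year = 9.4607305e+15 m, so 41.58 light_year = 41.58 * 9.4607305e+15 = 3.9337717e+17 m. Combine: 25.51 J / 3.9337717e+17 m = 6.4848704e-17 N. Result: 6.4848704e-17 N ≈ 6.485e-17 N (4 s.f.).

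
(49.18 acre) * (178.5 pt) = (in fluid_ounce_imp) 4.411e+08. Check: 1 acre = 4046.8564 m^2, so 49.18 acre = 49.18 * 4046.8564 = 199024.4 m^2. 1 pt = 0.00035277778 m, so 178.5 pt = 178.5 * 0.00035277778 = 0.062970833 m. Combine: 199024.4 m^2 * 0.062970833 m = 12532.732 m^3. 1 fluid_ounce_imp = 2.8413063e-05 m^3, so 12532.732 m^3 = 12532.732 / 2.8413063e-05 = 4.4109051e+08 fluid_ounce_imp ≈ 4.411e+08 fluid_ounce_imp (4 s.f.).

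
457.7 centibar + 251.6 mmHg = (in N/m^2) 4.912e+05. Check: 1 centibar = 1000 Pa, so 457.7 centibar = 457.7 * 1000 = 457700 Pa. 1 mmHg = 133.32237 Pa, so 251.6 mmHg = 251.6 * 133.32237 = 33543.908 Pa. Sum: 457700 + 33543.908 = 491243.91 Pa. 491243.91 Pa = 491243.91 N/m^2 ≈ 4.912e+05 N/m^2 (4 s.f.).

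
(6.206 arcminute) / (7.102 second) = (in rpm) 0.002427. Check: 1 arcminute = 0.00029088821 rad, so 6.206 arcminute = 6.206 * 0.00029088821 = 0.0018052522 rad. 7.102 second = 7.102 s. Combine: 0.0018052522 rad / 7.102 s = 0.00025418927 rad/s. 1 rpm = 0.10471976 rad/s, so 0.00025418927 rad/s = 0.00025418927 / 0.10471976 = 0.0024273288 rpm ≈ 0.002427 rpm (4 s.f.).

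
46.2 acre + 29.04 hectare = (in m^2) 1 acre = 4046.8564 m^2, so 46.2 acre = 46.2 * 4046.8564 = 186964.77 m^2. 1 hectare = 10000 m^2, so 29.04 hectare = 29.04 * 10000 = 290400 m^2. Sum: 186964.77 + 290400 = 477364.77 m^2. Result: 477364.77 m^2 ≈ 4.774e+05 m^2 (4 s.f.). Final answer: 4.774e+05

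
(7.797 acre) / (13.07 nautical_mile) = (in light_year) 1.378e-16. Check: 1 acre = 4046.8564 m^2, so 7.797 acre = 7.797 * 4046.8564 = 31553.34 m^2. 1 nautical_mile = 1852 m, so 13.07 nautical_mile = 13.07 * 1852 = 24205.64 m. Combine: 31553.34 m^2 / 24205.64 m = 1.3035532 m. 1 light_year = 9.4607305e+15 m, so 1.3035532 m = 1.3035532 / 9.4607305e+15 = 1.3778568e-16 light_year ≈ 1.378e-16 light_year (4 s.f.).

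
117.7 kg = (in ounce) 4152. Check: 1 ounce = 0.028349523 kg, so 117.7 kg = 117.7 / 0.028349523 = 4151.7453 ounce ≈ 4152 ounce (4 s.f.).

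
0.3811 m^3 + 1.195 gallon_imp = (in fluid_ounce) 0.3811 m^3 is already in m^3. 1 gallon_imp = 0.00454609 m^3, so 1.195 gallon_imp = 1.195 * 0.00454609 = 0.0054325776 m^3. Sum: 0.3811 + 0.0054325776 = 0.38653258 m^3. 1 fluid_ounce = 2.957353e-05 m^3, so 0.38653258 m^3 = 0.38653258 / 2.957353e-05 = 13070.221 fluid_ounce ≈ 1.307e+04 fluid_ounce (4 s.f.). Final answer: 1.307e+04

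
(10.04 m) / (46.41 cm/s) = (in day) 10.04 m is already in m. 1 cm/s = 0.01 m/s, so 46.41 cm/s = 46.41 * 0.01 = 0.4641 m/s. Combine: 10.04 m / 0.4641 m/s = 21.633269 s. 1 day = 86400 s, so 21.633269 s = 21.633269 / 86400 = 0.00025038505 day ≈ 0.0002504 day (4 s.f.). Final answer: 0.0002504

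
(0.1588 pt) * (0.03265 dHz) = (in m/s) 1.829e-07. Check: 1 pt = 0.00035277778 m, so 0.1588 pt = 0.1588 * 0.00035277778 = 5.6021111e-05 m. 1 dHz = 0.1 Hz, so 0.03265 dHz = 0.03265 * 0.1 = 0.003265 Hz. Combine: 5.6021111e-05 m * 0.003265 Hz = 1.8290893e-07 m/s. Result: 1.8290893e-07 m/s ≈ 1.829e-07 m/s (4 s.f.).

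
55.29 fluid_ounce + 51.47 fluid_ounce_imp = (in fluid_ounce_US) 104.7. Check: 1 fluid_ounce = 2.957353e-05 m^3, so 55.29 fluid_ounce = 55.29 * 2.957353e-05 = 0.0016351204 m^3. 1 fluid_ounce_imp = 2.8413063e-05 m^3, so 51.47 fluid_ounce_imp = 51.47 * 2.8413063e-05 = 0.0014624203 m^3. Sum: 0.0016351204 + 0.0014624203 = 0.0030975408 m^3. 1 fluid_ounce_US = 2.957353e-05 m^3, so 0.0030975408 m^3 = 0.0030975408 / 2.957353e-05 = 104.74031 fluid_ounce_US ≈ 104.7 fluid_ounce_US (4 s.f.).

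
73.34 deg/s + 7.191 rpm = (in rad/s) 1 deg/s = 0.017453293 rad/s, so 73.34 deg/s = 73.34 * 0.017453293 = 1.2800245 rad/s. 1 rpm = 0.10471976 rad/s, so 7.191 rpm = 7.191 * 0.10471976 = 0.75303976 rad/s. Sum: 1.2800245 + 0.75303976 = 2.0330642 rad/s. Result: 2.0330642 rad/s ≈ 2.033 rad/s (4 s.f.). Final answer: 2.033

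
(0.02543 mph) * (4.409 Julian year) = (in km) 1582. Check: 1 mph = 0.44704 m/s, so 0.02543 mph = 0.02543 * 0.44704 = 0.011368227 m/s. 1 Julian year = 31557600 s, so 4.409 Julian year = 4.409 * 31557600 = 1.3913746e+08 s. Combine: 0.011368227 m/s * 1.3913746e+08 s = 1581746.2 m. 1 km = 1000 m, so 1581746.2 m = 1581746.2 / 1000 = 1581.7462 km ≈ 1582 km (4 s.f.).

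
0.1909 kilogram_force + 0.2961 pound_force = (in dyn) 3.189e+05. Check: 1 kilogram_force = 9.80665 N, so 0.1909 kilogram_force = 0.1909 * 9.80665 = 1.8720895 N. 1 pound_force = 4.4482216 N, so 0.2961 pound_force = 0.2961 * 4.4482216 = 1.3171184 N. Sum: 1.8720895 + 1.3171184 = 3.1892079 N. 1 dyn = 1e-05 N, so 3.1892079 N = 3.1892079 / 1e-05 = 318920.79 dyn ≈ 3.189e+05 dyn (4 s.f.).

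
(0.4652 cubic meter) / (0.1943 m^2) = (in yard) 2.618. Check: 0.4652 cubic meter = 0.4652 m^3. 0.1943 m^2 is already in m^2. Combine: 0.4652 m^3 / 0.1943 m^2 = 2.3942357 m. 1 yard = 0.9144 m, so 2.3942357 m = 2.3942357 / 0.9144 = 2.618368 yard ≈ 2.618 yard (4 s.f.).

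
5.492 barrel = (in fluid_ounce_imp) 3.073e+04. Check: 1 barrel = 0.15898729 m^3, so 5.492 barrel = 5.492 * 0.15898729 = 0.87315822 m^3. 1 fluid_ounce_imp = 2.8413063e-05 m^3, so 0.87315822 m^3 = 0.87315822 / 2.8413063e-05 = 30730.873 fluid_ounce_imp ≈ 3.073e+04 fluid_ounce_imp (4 s.f.).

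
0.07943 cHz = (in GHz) 1 cHz = 0.01 Hz, so 0.07943 cHz = 0.07943 * 0.01 = 0.0007943 Hz. 1 GHz = 1e+09 Hz, so 0.0007943 Hz = 0.0007943 / 1e+09 = 7.943e-13 GHz. Final answer: 7.943e-13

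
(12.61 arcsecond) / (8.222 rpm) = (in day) 1 arcsecond = 4.8481368e-06 rad, so 12.61 arcsecond = 12.61 * 4.8481368e-06 = 6.1135005e-05 rad. 1 rpm = 0.10471976 rad/s, so 8.222 rpm = 8.222 * 0.10471976 = 0.86100583 rad/s. Combine: 6.1135005e-05 rad / 0.86100583 rad/s = 7.1004171e-05 s. 1 day = 86400 s, so 7.1004171e-05 s = 7.1004171e-05 / 86400 = 8.2180754e-10 day ≈ 8.218e-10 day (4 s.f.). Final answer: 8.218e-10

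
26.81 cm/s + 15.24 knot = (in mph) 1 cm/s = 0.01 m/s, so 26.81 cm/s = 26.81 * 0.01 = 0.2681 m/s. 1 knot = 0.51444444 m/s, so 15.24 knot = 15.24 * 0.51444444 = 7.8401333 m/s. Sum: 0.2681 + 7.8401333 = 8.1082333 m/s. 1 mph = 0.44704 m/s, so 8.1082333 m/s = 8.1082333 / 0.44704 = 18.137601 mph ≈ 18.14 mph (4 s.f.). Final answer: 18.14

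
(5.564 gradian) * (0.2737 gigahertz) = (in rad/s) 2.392e+07. Check: 1 gradian = 0.015707963 rad, so 5.564 gradian = 5.564 * 0.015707963 = 0.087399108 rad. 1 gigahertz = 1e+09 Hz, so 0.2737 gigahertz = 0.2737 * 1e+09 = 2.737e+08 Hz. Combine: 0.087399108 rad * 2.737e+08 Hz = 23921136 rad/s. Result: 23921136 rad/s ≈ 2.392e+07 rad/s (4 s.f.).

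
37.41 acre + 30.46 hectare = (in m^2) 1 acre = 4046.8564 m^2, so 37.41 acre = 37.41 * 4046.8564 = 151392.9 m^2. 1 hectare = 10000 m^2, so 30.46 hectare = 30.46 * 10000 = 304600 m^2. Sum: 151392.9 + 304600 = 455992.9 m^2. Result: 455992.9 m^2 ≈ 4.56e+05 m^2 (4 s.f.). Final answer: 4.56e+05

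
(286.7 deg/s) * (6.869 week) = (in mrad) 2.079e+10. Check: 1 deg/s = 0.017453293 rad/s, so 286.7 deg/s = 286.7 * 0.017453293 = 5.003859 rad/s. 1 week = 604800 s, so 6.869 week = 6.869 * 604800 = 4154371.2 s. Combine: 5.003859 rad/s * 4154371.2 s = 20787888 rad. 1 mrad = 0.001 rad, so 20787888 rad = 20787888 / 0.001 = 2.0787888e+10 mrad ≈ 2.079e+10 mrad (4 s.f.).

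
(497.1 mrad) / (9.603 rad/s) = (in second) 0.05177. Check: 1 mrad = 0.001 rad, so 497.1 mrad = 497.1 * 0.001 = 0.4971 rad. 9.603 rad/s is already in rad/s. Combine: 0.4971 rad / 9.603 rad/s = 0.051765073 s. 0.051765073 s = 0.051765073 second ≈ 0.05177 second (4 s.f.).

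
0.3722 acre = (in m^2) 1 acre = 4046.8564 m^2, so 0.3722 acre = 0.3722 * 4046.8564 = 1506.24 m^2. Result: 1506.24 m^2 ≈ 1506 m^2 (4 s.f.). Final answer: 1506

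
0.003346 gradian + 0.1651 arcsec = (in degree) 0.003057. Check: 1 gradian = 0.015707963 rad, so 0.003346 gradian = 0.003346 * 0.015707963 = 5.2558845e-05 rad. 1 arcsec = 4.8481368e-06 rad, so 0.1651 arcsec = 0.1651 * 4.8481368e-06 = 8.0042739e-07 rad. Sum: 5.2558845e-05 + 8.0042739e-07 = 5.3359272e-05 rad. 1 degree = 0.017453293 rad, so 5.3359272e-05 rad = 5.3359272e-05 / 0.017453293 = 0.0030572611 degree ≈ 0.003057 degree (4 s.f.).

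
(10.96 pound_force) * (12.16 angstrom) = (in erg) 1 pound_force = 4.4482216 N, so 10.96 pound_force = 10.96 * 4.4482216 = 48.752509 N. 1 angstrom = 1e-10 m, so 12.16 angstrom = 12.16 * 1e-10 = 1.216e-09 m. Combine: 48.752509 N * 1.216e-09 m = 5.9283051e-08 J. 1 erg = 1e-07 J, so 5.9283051e-08 J = 5.9283051e-08 / 1e-07 = 0.59283051 erg ≈ 0.5928 erg (4 s.f.). Final answer: 0.5928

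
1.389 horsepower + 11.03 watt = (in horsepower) 1 horsepower = 745.69987 W, so 1.389 horsepower = 1.389 * 745.69987 = 1035.7771 W. 11.03 watt = 11.03 W. Sum: 1035.7771 + 11.03 = 1046.8071 W. 1 horsepower = 745.69987 W, so 1046.8071 W = 1046.8071 / 745.69987 = 1.4037915 horsepower ≈ 1.404 horsepower (4 s.f.). Final answer: 1.404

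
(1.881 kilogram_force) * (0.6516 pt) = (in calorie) 1 kilogram_force = 9.80665 N, so 1.881 kilogram_force = 1.881 * 9.80665 = 18.446309 N. 1 pt = 0.00035277778 m, so 0.6516 pt = 0.6516 * 0.00035277778 = 0.00022987 m. Combine: 18.446309 N * 0.00022987 m = 0.004240253 J. 1 calorie = 4.184 J, so 0.004240253 J = 0.004240253 / 4.184 = 0.0010134448 calorie ≈ 0.001013 calorie (4 s.f.). Final answer: 0.001013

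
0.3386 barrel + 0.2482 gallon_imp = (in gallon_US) 14.52. Check: 1 barrel = 0.15898729 m^3, so 0.3386 barrel = 0.3386 * 0.15898729 = 0.053833098 m^3. 1 gallon_imp = 0.00454609 m^3, so 0.2482 gallon_imp = 0.2482 * 0.00454609 = 0.0011283395 m^3. Sum: 0.053833098 + 0.0011283395 = 0.054961438 m^3. 1 gallon_US = 0.0037854118 m^3, so 0.054961438 m^3 = 0.054961438 / 0.0037854118 = 14.519276 gallon_US ≈ 14.52 gallon_US (4 s.f.).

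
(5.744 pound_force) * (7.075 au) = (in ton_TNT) 6463. Check: 1 pound_force = 4.4482216 N, so 5.744 pound_force = 5.744 * 4.4482216 = 25.550585 N. 1 au = 1.4959787e+11 m, so 7.075 au = 7.075 * 1.4959787e+11 = 1.0584049e+12 m. Combine: 25.550585 N * 1.0584049e+12 m = 2.7042865e+13 J. 1 ton_TNT = 4.184e+09 J, so 2.7042865e+13 J = 2.7042865e+13 / 4.184e+09 = 6463.3999 ton_TNT ≈ 6463 ton_TNT (4 s.f.).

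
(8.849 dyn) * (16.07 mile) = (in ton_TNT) 1 dyn = 1e-05 N, so 8.849 dyn = 8.849 * 1e-05 = 8.849e-05 N. 1 mile = 1609.344 m, so 16.07 mile = 16.07 * 1609.344 = 25862.158 m. Combine: 8.849e-05 N * 25862.158 m = 2.2885424 J. 1 ton_TNT = 4.184e+09 J, so 2.2885424 J = 2.2885424 / 4.184e+09 = 5.4697475e-10 ton_TNT ≈ 5.47e-10 ton_TNT (4 s.f.). Final answer: 5.47e-10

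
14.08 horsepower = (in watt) 1.05e+04. Check: 1 horsepower = 745.69987 W, so 14.08 horsepower = 14.08 * 745.69987 = 10499.454 W. 10499.454 W = 10499.454 watt ≈ 1.05e+04 watt (4 s.f.).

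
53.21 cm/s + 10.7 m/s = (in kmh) 1 cm/s = 0.01 m/s, so 53.21 cm/s = 53.21 * 0.01 = 0.5321 m/s. 10.7 m/s is already in m/s. Sum: 0.5321 + 10.7 = 11.2321 m/s. 1 kmh = 0.27777778 m/s, so 11.2321 m/s = 11.2321 / 0.27777778 = 40.43556 kmh ≈ 40.44 kmh (4 s.f.). Final answer: 40.44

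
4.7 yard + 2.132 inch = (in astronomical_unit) 1 yard = 0.9144 m, so 4.7 yard = 4.7 * 0.9144 = 4.29768 m. 1 inch = 0.0254 m, so 2.132 inch = 2.132 * 0.0254 = 0.0541528 m. Sum: 4.29768 + 0.0541528 = 4.3518328 m. 1 astronomical_unit = 1.4959787e+11 m, so 4.3518328 m = 4.3518328 / 1.4959787e+11 = 2.9090205e-11 astronomical_unit ≈ 2.909e-11 astronomical_unit (4 s.f.). Final answer: 2.909e-11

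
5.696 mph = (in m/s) 2.546. Check: 1 mph = 0.44704 m/s, so 5.696 mph = 5.696 * 0.44704 = 2.5463398 m/s. Result: 2.5463398 m/s ≈ 2.546 m/s (4 s.f.).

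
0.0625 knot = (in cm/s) 1 knot = 0.51444444 m/s, so 0.0625 knot = 0.0625 * 0.51444444 = 0.032152778 m/s. 1 cm/s = 0.01 m/s, so 0.032152778 m/s = 0.032152778 / 0.01 = 3.2152778 cm/s ≈ 3.215 cm/s (4 s.f.). Final answer: 3.215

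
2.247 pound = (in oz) 35.95. Check: 1 pound = 0.45359237 kg, so 2.247 pound = 2.247 * 0.45359237 = 1.0192221 kg. 1 oz = 0.028349523 kg, so 1.0192221 kg = 1.0192221 / 0.028349523 = 35.952 oz ≈ 35.95 oz (4 s.f.).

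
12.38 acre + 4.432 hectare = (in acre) 1 acre = 4046.8564 m^2, so 12.38 acre = 12.38 * 4046.8564 = 50100.083 m^2. 1 hectare = 10000 m^2, so 4.432 hectare = 4.432 * 10000 = 44320 m^2. Sum: 50100.083 + 44320 = 94420.083 m^2. 1 acre = 4046.8564 m^2, so 94420.083 m^2 = 94420.083 / 4046.8564 = 23.331711 acre ≈ 23.33 acre (4 s.f.). Final answer: 23.33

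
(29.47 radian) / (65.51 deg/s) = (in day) 0.0002983. Check: 29.47 radian = 29.47 rad. 1 deg/s = 0.017453293 rad/s, so 65.51 deg/s = 65.51 * 0.017453293 = 1.1433652 rad/s. Combine: 29.47 rad / 1.1433652 rad/s = 25.774792 s. 1 day = 86400 s, so 25.774792 s = 25.774792 / 86400 = 0.00029831935 day ≈ 0.0002983 day (4 s.f.).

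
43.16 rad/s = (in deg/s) 2473. Check: 1 deg/s = 0.017453293 rad/s, so 43.16 rad/s = 43.16 / 0.017453293 = 2472.8858 deg/s ≈ 2473 deg/s (4 s.f.).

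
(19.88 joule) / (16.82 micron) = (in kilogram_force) 1.205e+05. Check: 19.88 joule = 19.88 J. 1 micron = 1e-06 m, so 16.82 micron = 16.82 * 1e-06 = 1.682e-05 m. Combine: 19.88 J / 1.682e-05 m = 1181926.3 N. 1 kilogram_force = 9.80665 N, so 1181926.3 N = 1181926.3 / 9.80665 = 120522.94 kilogram_force ≈ 1.205e+05 kilogram_force (4 s.f.).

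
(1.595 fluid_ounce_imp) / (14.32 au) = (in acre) 5.227e-21. Check: 1 fluid_ounce_imp = 2.8413063e-05 m^3, so 1.595 fluid_ounce_imp = 1.595 * 2.8413063e-05 = 4.5318835e-05 m^3. 1 au = 1.4959787e+11 m, so 14.32 au = 14.32 * 1.4959787e+11 = 2.1422415e+12 m. Combine: 4.5318835e-05 m^3 / 2.1422415e+12 m = 2.1154867e-17 m^2. 1 acre = 4046.8564 m^2, so 2.1154867e-17 m^2 = 2.1154867e-17 / 4046.8564 = 5.2274815e-21 acre ≈ 5.227e-21 acre (4 s.f.).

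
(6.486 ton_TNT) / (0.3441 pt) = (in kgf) 2.28e+13. Check: 1 ton_TNT = 4.184e+09 J, so 6.486 ton_TNT = 6.486 * 4.184e+09 = 2.7137424e+10 J. 1 pt = 0.00035277778 m, so 0.3441 pt = 0.3441 * 0.00035277778 = 0.00012139083 m. Combine: 2.7137424e+10 J / 0.00012139083 m = 2.2355415e+14 N. 1 kgf = 9.80665 N, so 2.2355415e+14 N = 2.2355415e+14 / 9.80665 = 2.2796179e+13 kgf ≈ 2.28e+13 kgf (4 s.f.).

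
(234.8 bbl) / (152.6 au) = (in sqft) 1.76e-11. Check: 1 bbl = 0.15898729 m^3, so 234.8 bbl = 234.8 * 0.15898729 = 37.330217 m^3. 1 au = 1.4959787e+11 m, so 152.6 au = 152.6 * 1.4959787e+11 = 2.2828635e+13 m. Combine: 37.330217 m^3 / 2.2828635e+13 m = 1.6352365e-12 m^2. 1 sqft = 0.09290304 m^2, so 1.6352365e-12 m^2 = 1.6352365e-12 / 0.09290304 = 1.7601539e-11 sqft ≈ 1.76e-11 sqft (4 s.f.).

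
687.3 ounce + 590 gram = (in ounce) 1 ounce = 0.028349523 kg, so 687.3 ounce = 687.3 * 0.028349523 = 19.484627 kg. 1 gram = 0.001 kg, so 590 gram = 590 * 0.001 = 0.59 kg. Sum: 19.484627 + 0.59 = 20.074627 kg. 1 ounce = 0.028349523 kg, so 20.074627 kg = 20.074627 / 0.028349523 = 708.11164 ounce ≈ 708.1 ounce (4 s.f.). Final answer: 708.1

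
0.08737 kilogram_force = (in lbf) 0.1926. Check: 1 kilogram_force = 9.80665 N, so 0.08737 kilogram_force = 0.08737 * 9.80665 = 0.85680701 N. 1 lbf = 4.4482216 N, so 0.85680701 N = 0.85680701 / 4.4482216 = 0.19261788 lbf ≈ 0.1926 lbf (4 s.f.).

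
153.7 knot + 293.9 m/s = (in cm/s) 1 knot = 0.51444444 m/s, so 153.7 knot = 153.7 * 0.51444444 = 79.070111 m/s. 293.9 m/s is already in m/s. Sum: 79.070111 + 293.9 = 372.97011 m/s. 1 cm/s = 0.01 m/s, so 372.97011 m/s = 372.97011 / 0.01 = 37297.011 cm/s ≈ 3.73e+04 cm/s (4 s.f.). Final answer: 3.73e+04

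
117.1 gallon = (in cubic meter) 1 gallon = 0.0037854118 m^3, so 117.1 gallon = 117.1 * 0.0037854118 = 0.44327172 m^3. 0.44327172 m^3 = 0.44327172 cubic meter ≈ 0.4433 cubic meter (4 s.f.). Final answer: 0.4433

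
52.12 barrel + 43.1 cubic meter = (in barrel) 323.2. Check: 1 barrel = 0.15898729 m^3, so 52.12 barrel = 52.12 * 0.15898729 = 8.2864178 m^3. 43.1 cubic meter = 43.1 m^3. Sum: 8.2864178 + 43.1 = 51.386418 m^3. 1 barrel = 0.15898729 m^3, so 51.386418 m^3 = 51.386418 / 0.15898729 = 323.21084 barrel ≈ 323.2 barrel (4 s.f.).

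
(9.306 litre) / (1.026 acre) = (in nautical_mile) 1 litre = 0.001 m^3, so 9.306 litre = 9.306 * 0.001 = 0.009306 m^3. 1 acre = 4046.8564 m^2, so 1.026 acre = 1.026 * 4046.8564 = 4152.0747 m^2. Combine: 0.009306 m^3 / 4152.0747 m^2 = 2.2412892e-06 m. 1 nautical_mile = 1852 m, so 2.2412892e-06 m = 2.2412892e-06 / 1852 = 1.2101993e-09 nautical_mile ≈ 1.21e-09 nautical_mile (4 s.f.). Final answer: 1.21e-09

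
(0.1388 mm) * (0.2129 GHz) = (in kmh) 1 mm = 0.001 m, so 0.1388 mm = 0.1388 * 0.001 = 0.0001388 m. 1 GHz = 1e+09 Hz, so 0.2129 GHz = 0.2129 * 1e+09 = 2.129e+08 Hz. Combine: 0.0001388 m * 2.129e+08 Hz = 29550.52 m/s. 1 kmh = 0.27777778 m/s, so 29550.52 m/s = 29550.52 / 0.27777778 = 106381.87 kmh ≈ 1.064e+05 kmh (4 s.f.). Final answer: 1.064e+05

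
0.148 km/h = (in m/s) 1 km/h = 0.27777778 m/s, so 0.148 km/h = 0.148 * 0.27777778 = 0.041111111 m/s. Result: 0.041111111 m/s ≈ 0.04111 m/s (4 s.f.). Final answer: 0.04111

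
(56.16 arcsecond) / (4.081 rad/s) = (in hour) 1.853e-08. Check: 1 arcsecond = 4.8481368e-06 rad, so 56.16 arcsecond = 56.16 * 4.8481368e-06 = 0.00027227136 rad. 4.081 rad/s is already in rad/s. Combine: 0.00027227136 rad / 4.081 rad/s = 6.6716825e-05 s. 1 hour = 3600 s, so 6.6716825e-05 s = 6.6716825e-05 / 3600 = 1.8532451e-08 hour ≈ 1.853e-08 hour (4 s.f.).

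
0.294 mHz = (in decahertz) 1 mHz = 0.001 Hz, so 0.294 mHz = 0.294 * 0.001 = 0.000294 Hz. 1 decahertz = 10 Hz, so 0.000294 Hz = 0.000294 / 10 = 2.94e-05 decahertz. Final answer: 2.94e-05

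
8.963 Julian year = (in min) 1 Julian year = 31557600 s, so 8.963 Julian year = 8.963 * 31557600 = 2.8285077e+08 s. 1 min = 60 s, so 2.8285077e+08 s = 2.8285077e+08 / 60 = 4714179.5 min ≈ 4.714e+06 min (4 s.f.). Final answer: 4.714e+06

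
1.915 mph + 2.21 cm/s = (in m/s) 1 mph = 0.44704 m/s, so 1.915 mph = 1.915 * 0.44704 = 0.8560816 m/s. 1 cm/s = 0.01 m/s, so 2.21 cm/s = 2.21 * 0.01 = 0.0221 m/s. Sum: 0.8560816 + 0.0221 = 0.8781816 m/s. Result: 0.8781816 m/s ≈ 0.8782 m/s (4 s.f.). Final answer: 0.8782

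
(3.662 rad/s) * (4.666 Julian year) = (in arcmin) 3.662 rad/s is already in rad/s. 1 Julian year = 31557600 s, so 4.666 Julian year = 4.666 * 31557600 = 1.4724776e+08 s. Combine: 3.662 rad/s * 1.4724776e+08 s = 5.392213e+08 rad. 1 arcmin = 0.00029088821 rad, so 5.392213e+08 rad = 5.392213e+08 / 0.00029088821 = 1.8537063e+12 arcmin ≈ 1.854e+12 arcmin (4 s.f.). Final answer: 1.854e+12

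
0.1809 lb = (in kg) 1 lb = 0.45359237 kg, so 0.1809 lb = 0.1809 * 0.45359237 = 0.08205486 kg. Result: 0.08205486 kg ≈ 0.08205 kg (4 s.f.). Final answer: 0.08205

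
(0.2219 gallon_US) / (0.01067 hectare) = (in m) 7.872e-06. Check: 1 gallon_US = 0.0037854118 m^3, so 0.2219 gallon_US = 0.2219 * 0.0037854118 = 0.00083998287 m^3. 1 hectare = 10000 m^2, so 0.01067 hectare = 0.01067 * 10000 = 106.7 m^2. Combine: 0.00083998287 m^3 / 106.7 m^2 = 7.8723793e-06 m. Result: 7.8723793e-06 m ≈ 7.872e-06 m (4 s.f.).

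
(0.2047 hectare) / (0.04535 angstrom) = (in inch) 1 hectare = 10000 m^2, so 0.2047 hectare = 0.2047 * 10000 = 2047 m^2. 1 angstrom = 1e-10 m, so 0.04535 angstrom = 0.04535 * 1e-10 = 4.535e-12 m. Combine: 2047 m^2 / 4.535e-12 m = 4.5137817e+14 m. 1 inch = 0.0254 m, so 4.5137817e+14 m = 4.5137817e+14 / 0.0254 = 1.7770794e+16 inch ≈ 1.777e+16 inch (4 s.f.). Final answer: 1.777e+16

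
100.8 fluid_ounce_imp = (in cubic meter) 1 fluid_ounce_imp = 2.8413063e-05 m^3, so 100.8 fluid_ounce_imp = 100.8 * 2.8413063e-05 = 0.0028640367 m^3. 0.0028640367 m^3 = 0.0028640367 cubic meter ≈ 0.002864 cubic meter (4 s.f.). Final answer: 0.002864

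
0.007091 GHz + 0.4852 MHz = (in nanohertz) 1 GHz = 1e+09 Hz, so 0.007091 GHz = 0.007091 * 1e+09 = 7091000 Hz. 1 MHz = 1000000 Hz, so 0.4852 MHz = 0.4852 * 1000000 = 485200 Hz. Sum: 7091000 + 485200 = 7576200 Hz. 1 nanohertz = 1e-09 Hz, so 7576200 Hz = 7576200 / 1e-09 = 7.5762e+15 nanohertz ≈ 7.576e+15 nanohertz (4 s.f.). Final answer: 7.576e+15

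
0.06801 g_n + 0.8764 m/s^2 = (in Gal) 154.3. Check: 1 g_n = 9.80665 m/s^2, so 0.06801 g_n = 0.06801 * 9.80665 = 0.66695027 m/s^2. 0.8764 m/s^2 is already in m/s^2. Sum: 0.66695027 + 0.8764 = 1.5433503 m/s^2. 1 Gal = 0.01 m/s^2, so 1.5433503 m/s^2 = 1.5433503 / 0.01 = 154.33503 Gal ≈ 154.3 Gal (4 s.f.).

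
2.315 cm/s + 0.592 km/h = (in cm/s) 18.76. Check: 1 cm/s = 0.01 m/s, so 2.315 cm/s = 2.315 * 0.01 = 0.02315 m/s. 1 km/h = 0.27777778 m/s, so 0.592 km/h = 0.592 * 0.27777778 = 0.16444444 m/s. Sum: 0.02315 + 0.16444444 = 0.18759444 m/s. 1 cm/s = 0.01 m/s, so 0.18759444 m/s = 0.18759444 / 0.01 = 18.759444 cm/s ≈ 18.76 cm/s (4 s.f.).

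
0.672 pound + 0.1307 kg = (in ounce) 15.36. Check: 1 pound = 0.45359237 kg, so 0.672 pound = 0.672 * 0.45359237 = 0.30481407 kg. 0.1307 kg is already in kg. Sum: 0.30481407 + 0.1307 = 0.43551407 kg. 1 ounce = 0.028349523 kg, so 0.43551407 kg = 0.43551407 / 0.028349523 = 15.362307 ounce ≈ 15.36 ounce (4 s.f.).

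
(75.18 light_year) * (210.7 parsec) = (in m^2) 1 light_year = 9.4607305e+15 m, so 75.18 light_year = 75.18 * 9.4607305e+15 = 7.1125772e+17 m. 1 parsec = 3.0856776e+16 m, so 210.7 parsec = 210.7 * 3.0856776e+16 = 6.5015227e+18 m. Combine: 7.1125772e+17 m * 6.5015227e+18 m = 4.6242582e+36 m^2. Result: 4.6242582e+36 m^2 ≈ 4.624e+36 m^2 (4 s.f.). Final answer: 4.624e+36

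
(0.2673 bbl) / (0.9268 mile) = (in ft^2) 1 bbl = 0.15898729 m^3, so 0.2673 bbl = 0.2673 * 0.15898729 = 0.042497304 m^3. 1 mile = 1609.344 m, so 0.9268 mile = 0.9268 * 1609.344 = 1491.54 m. Combine: 0.042497304 m^3 / 1491.54 m = 2.8492232e-05 m^2. 1 ft^2 = 0.09290304 m^2, so 2.8492232e-05 m^2 = 2.8492232e-05 / 0.09290304 = 0.00030668783 ft^2 ≈ 0.0003067 ft^2 (4 s.f.). Final answer: 0.0003067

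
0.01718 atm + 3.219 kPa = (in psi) 1 atm = 101325 Pa, so 0.01718 atm = 0.01718 * 101325 = 1740.7635 Pa. 1 kPa = 1000 Pa, so 3.219 kPa = 3.219 * 1000 = 3219 Pa. Sum: 1740.7635 + 3219 = 4959.7635 Pa. 1 psi = 6894.7573 Pa, so 4959.7635 Pa = 4959.7635 / 6894.7573 = 0.71935288 psi ≈ 0.7194 psi (4 s.f.). Final answer: 0.7194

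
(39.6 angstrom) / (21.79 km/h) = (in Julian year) 2.073e-17. Check: 1 angstrom = 1e-10 m, so 39.6 angstrom = 39.6 * 1e-10 = 3.96e-09 m. 1 km/h = 0.27777778 m/s, so 21.79 km/h = 21.79 * 0.27777778 = 6.0527778 m/s. Combine: 3.96e-09 m / 6.0527778 m/s = 6.5424507e-10 s. 1 Julian year = 31557600 s, so 6.5424507e-10 s = 6.5424507e-10 / 31557600 = 2.0731775e-17 Julian year ≈ 2.073e-17 Julian year (4 s.f.).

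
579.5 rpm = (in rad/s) 60.69. Check: 1 rpm = 0.10471976 rad/s, so 579.5 rpm = 579.5 * 0.10471976 = 60.685098 rad/s. Result: 60.685098 rad/s ≈ 60.69 rad/s (4 s.f.).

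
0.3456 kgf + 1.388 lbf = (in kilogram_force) 0.9752. Check: 1 kgf = 9.80665 N, so 0.3456 kgf = 0.3456 * 9.80665 = 3.3891782 N. 1 lbf = 4.4482216 N, so 1.388 lbf = 1.388 * 4.4482216 = 6.1741316 N. Sum: 3.3891782 + 6.1741316 = 9.5633098 N. 1 kilogram_force = 9.80665 N, so 9.5633098 N = 9.5633098 / 9.80665 = 0.97518621 kilogram_force ≈ 0.9752 kilogram_force (4 s.f.).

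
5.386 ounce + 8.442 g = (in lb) 1 ounce = 0.028349523 kg, so 5.386 ounce = 5.386 * 0.028349523 = 0.15269053 kg. 1 g = 0.001 kg, so 8.442 g = 8.442 * 0.001 = 0.008442 kg. Sum: 0.15269053 + 0.008442 = 0.16113253 kg. 1 lb = 0.45359237 kg, so 0.16113253 kg = 0.16113253 / 0.45359237 = 0.35523642 lb ≈ 0.3552 lb (4 s.f.). Final answer: 0.3552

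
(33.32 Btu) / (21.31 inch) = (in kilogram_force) 6623. Check: 1 Btu = 1055.0559 J, so 33.32 Btu = 33.32 * 1055.0559 = 35154.461 J. 1 inch = 0.0254 m, so 21.31 inch = 21.31 * 0.0254 = 0.541274 m. Combine: 35154.461 J / 0.541274 m = 64947.625 N. 1 kilogram_force = 9.80665 N, so 64947.625 N = 64947.625 / 9.80665 = 6622.8147 kilogram_force ≈ 6623 kilogram_force (4 s.f.).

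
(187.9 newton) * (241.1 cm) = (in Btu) 0.4294. Check: 187.9 newton = 187.9 N. 1 cm = 0.01 m, so 241.1 cm = 241.1 * 0.01 = 2.411 m. Combine: 187.9 N * 2.411 m = 453.0269 J. 1 Btu = 1055.0559 J, so 453.0269 J = 453.0269 / 1055.0559 = 0.42938665 Btu ≈ 0.4294 Btu (4 s.f.).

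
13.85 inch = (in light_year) 3.718e-17. Check: 1 inch = 0.0254 m, so 13.85 inch = 13.85 * 0.0254 = 0.35179 m. 1 light_year = 9.4607305e+15 m, so 0.35179 m = 0.35179 / 9.4607305e+15 = 3.7184232e-17 light_year ≈ 3.718e-17 light_year (4 s.f.).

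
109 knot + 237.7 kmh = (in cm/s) 1 knot = 0.51444444 m/s, so 109 knot = 109 * 0.51444444 = 56.074444 m/s. 1 kmh = 0.27777778 m/s, so 237.7 kmh = 237.7 * 0.27777778 = 66.027778 m/s. Sum: 56.074444 + 66.027778 = 122.10222 m/s. 1 cm/s = 0.01 m/s, so 122.10222 m/s = 122.10222 / 0.01 = 12210.222 cm/s ≈ 1.221e+04 cm/s (4 s.f.). Final answer: 1.221e+04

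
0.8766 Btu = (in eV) 1 Btu = 1055.0559 J, so 0.8766 Btu = 0.8766 * 1055.0559 = 924.86196 J. 1 eV = 1.6021766e-19 J, so 924.86196 J = 924.86196 / 1.6021766e-19 = 5.7725343e+21 eV ≈ 5.773e+21 eV (4 s.f.). Final answer: 5.773e+21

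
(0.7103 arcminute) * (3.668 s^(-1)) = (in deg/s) 0.04342. Check: 1 arcminute = 0.00029088821 rad, so 0.7103 arcminute = 0.7103 * 0.00029088821 = 0.00020661789 rad. 3.668 s^(-1) = 3.668 Hz. Combine: 0.00020661789 rad * 3.668 Hz = 0.00075787444 rad/s. 1 deg/s = 0.017453293 rad/s, so 0.00075787444 rad/s = 0.00075787444 / 0.017453293 = 0.043423007 deg/s ≈ 0.04342 deg/s (4 s.f.).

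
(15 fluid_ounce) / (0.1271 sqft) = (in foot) 1 fluid_ounce = 2.957353e-05 m^3, so 15 fluid_ounce = 15 * 2.957353e-05 = 0.00044360294 m^3. 1 sqft = 0.09290304 m^2, so 0.1271 sqft = 0.1271 * 0.09290304 = 0.011807976 m^2. Combine: 0.00044360294 m^3 / 0.011807976 m^2 = 0.037568075 m. 1 foot = 0.3048 m, so 0.037568075 m = 0.037568075 / 0.3048 = 0.12325484 foot ≈ 0.1233 foot (4 s.f.). Final answer: 0.1233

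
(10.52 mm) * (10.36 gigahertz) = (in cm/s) 1.09e+10. Check: 1 mm = 0.001 m, so 10.52 mm = 10.52 * 0.001 = 0.01052 m. 1 gigahertz = 1e+09 Hz, so 10.36 gigahertz = 10.36 * 1e+09 = 1.036e+10 Hz. Combine: 0.01052 m * 1.036e+10 Hz = 1.089872e+08 m/s. 1 cm/s = 0.01 m/s, so 1.089872e+08 m/s = 1.089872e+08 / 0.01 = 1.089872e+10 cm/s ≈ 1.09e+10 cm/s (4 s.f.).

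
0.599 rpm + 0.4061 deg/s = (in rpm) 0.6667. Check: 1 rpm = 0.10471976 rad/s, so 0.599 rpm = 0.599 * 0.10471976 = 0.062727133 rad/s. 1 deg/s = 0.017453293 rad/s, so 0.4061 deg/s = 0.4061 * 0.017453293 = 0.0070877821 rad/s. Sum: 0.062727133 + 0.0070877821 = 0.069814915 rad/s. 1 rpm = 0.10471976 rad/s, so 0.069814915 rad/s = 0.069814915 / 0.10471976 = 0.66668333 rpm ≈ 0.6667 rpm (4 s.f.).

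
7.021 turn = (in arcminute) 1 turn = 6.2831853 rad, so 7.021 turn = 7.021 * 6.2831853 = 44.114244 rad. 1 arcminute = 0.00029088821 rad, so 44.114244 rad = 44.114244 / 0.00029088821 = 151653.6 arcminute ≈ 1.517e+05 arcminute (4 s.f.). Final answer: 1.517e+05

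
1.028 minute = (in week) 1 minute = 60 s, so 1.028 minute = 1.028 * 60 = 61.68 s. 1 week = 604800 s, so 61.68 s = 61.68 / 604800 = 0.00010198413 week ≈ 0.000102 week (4 s.f.). Final answer: 0.000102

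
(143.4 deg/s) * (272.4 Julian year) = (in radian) 2.151e+10. Check: 1 deg/s = 0.017453293 rad/s, so 143.4 deg/s = 143.4 * 0.017453293 = 2.5028021 rad/s. 1 Julian year = 31557600 s, so 272.4 Julian year = 272.4 * 31557600 = 8.5962902e+09 s. Combine: 2.5028021 rad/s * 8.5962902e+09 s = 2.1514814e+10 rad. 2.1514814e+10 rad = 2.1514814e+10 radian ≈ 2.151e+10 radian (4 s.f.).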